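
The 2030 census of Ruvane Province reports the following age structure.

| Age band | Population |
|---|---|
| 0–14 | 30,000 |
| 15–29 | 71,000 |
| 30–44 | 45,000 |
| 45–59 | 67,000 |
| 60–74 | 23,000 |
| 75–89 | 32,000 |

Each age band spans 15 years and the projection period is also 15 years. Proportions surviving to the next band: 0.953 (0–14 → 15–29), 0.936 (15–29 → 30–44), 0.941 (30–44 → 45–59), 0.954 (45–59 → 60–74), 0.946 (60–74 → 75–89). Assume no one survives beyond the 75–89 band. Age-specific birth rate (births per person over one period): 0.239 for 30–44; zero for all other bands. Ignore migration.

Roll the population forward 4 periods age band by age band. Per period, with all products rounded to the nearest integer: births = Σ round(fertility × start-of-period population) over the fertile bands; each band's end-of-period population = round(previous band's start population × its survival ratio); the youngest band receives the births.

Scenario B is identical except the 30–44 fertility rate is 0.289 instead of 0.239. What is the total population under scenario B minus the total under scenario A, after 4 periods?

Period 1.
Births: 45000 × 0.239 = 10755
15–29: 30000 × 0.953 = 28590
30–44: 71000 × 0.936 = 66456
45–59: 45000 × 0.941 = 42345
60–74: 67000 × 0.954 = 63918
75–89: 23000 × 0.946 = 21758
→ [10755, 28590, 66456, 42345, 63918, 21758]
Period 2.
Births: 66456 × 0.239 = 15883
15–29: 10755 × 0.953 = 10250
30–44: 28590 × 0.936 = 26760
45–59: 66456 × 0.941 = 62535
60–74: 42345 × 0.954 = 40397
75–89: 63918 × 0.946 = 60466
→ [15883, 10250, 26760, 62535, 40397, 60466]
Period 3.
Births: 26760 × 0.239 = 6396
15–29: 15883 × 0.953 = 15136
30–44: 10250 × 0.936 = 9594
45–59: 26760 × 0.941 = 25181
60–74: 62535 × 0.954 = 59658
75–89: 40397 × 0.946 = 38216
→ [6396, 15136, 9594, 25181, 59658, 38216]
Period 4.
Births: 9594 × 0.239 = 2293
15–29: 6396 × 0.953 = 6095
30–44: 15136 × 0.936 = 14167
45–59: 9594 × 0.941 = 9028
60–74: 25181 × 0.954 = 24023
75–89: 59658 × 0.946 = 56436
→ [2293, 6095, 14167, 9028, 24023, 56436]
Scenario A total after 4 periods: 112042
Scenario B projection —
Period 1.
Births: 45000 × 0.289 = 13005
15–29: 30000 × 0.953 = 28590
30–44: 71000 × 0.936 = 66456
45–59: 45000 × 0.941 = 42345
60–74: 67000 × 0.954 = 63918
75–89: 23000 × 0.946 = 21758
→ [13005, 28590, 66456, 42345, 63918, 21758]
Period 2.
Births: 66456 × 0.289 = 19206
15–29: 13005 × 0.953 = 12394
30–44: 28590 × 0.936 = 26760
45–59: 66456 × 0.941 = 62535
60–74: 42345 × 0.954 = 40397
75–89: 63918 × 0.946 = 60466
→ [19206, 12394, 26760, 62535, 40397, 60466]
Period 3.
Births: 26760 × 0.289 = 7734
15–29: 19206 × 0.953 = 18303
30–44: 12394 × 0.936 = 11601
45–59: 26760 × 0.941 = 25181
60–74: 62535 × 0.954 = 59658
75–89: 40397 × 0.946 = 38216
→ [7734, 18303, 11601, 25181, 59658, 38216]
Period 4.
Births: 11601 × 0.289 = 3353
15–29: 7734 × 0.953 = 7371
30–44: 18303 × 0.936 = 17132
45–59: 11601 × 0.941 = 10917
60–74: 25181 × 0.954 = 24023
75–89: 59658 × 0.946 = 56436
→ [3353, 7371, 17132, 10917, 24023, 56436]
Scenario B total after 4 periods: 119232
Difference B − A = 119232 − 112042 = 7190

7190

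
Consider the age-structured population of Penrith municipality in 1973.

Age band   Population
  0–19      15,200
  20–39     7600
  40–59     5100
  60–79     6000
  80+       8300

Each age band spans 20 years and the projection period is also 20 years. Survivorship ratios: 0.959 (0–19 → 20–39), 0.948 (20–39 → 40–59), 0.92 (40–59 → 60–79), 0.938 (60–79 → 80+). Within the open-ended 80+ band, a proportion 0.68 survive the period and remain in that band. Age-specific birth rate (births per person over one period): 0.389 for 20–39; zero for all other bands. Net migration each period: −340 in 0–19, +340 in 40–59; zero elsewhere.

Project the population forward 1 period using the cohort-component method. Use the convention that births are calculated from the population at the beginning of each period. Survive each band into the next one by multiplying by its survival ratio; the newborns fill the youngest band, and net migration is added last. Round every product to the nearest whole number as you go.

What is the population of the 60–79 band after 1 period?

[period 1]
Births: 7600 * 0.389 = 2956
20–39: 15200 * 0.959 = 14577
40–59: 7600 * 0.948 = 7205
60–79: 5100 * 0.92 = 4692
80+: 6000 * 0.938 + 8300 * 0.68 = 5628 + 5644 = 11272
Net migration: 0–19 − 340 → 2616; 40–59 + 340 → 7545
→ [2616, 14577, 7545, 4692, 11272]

4692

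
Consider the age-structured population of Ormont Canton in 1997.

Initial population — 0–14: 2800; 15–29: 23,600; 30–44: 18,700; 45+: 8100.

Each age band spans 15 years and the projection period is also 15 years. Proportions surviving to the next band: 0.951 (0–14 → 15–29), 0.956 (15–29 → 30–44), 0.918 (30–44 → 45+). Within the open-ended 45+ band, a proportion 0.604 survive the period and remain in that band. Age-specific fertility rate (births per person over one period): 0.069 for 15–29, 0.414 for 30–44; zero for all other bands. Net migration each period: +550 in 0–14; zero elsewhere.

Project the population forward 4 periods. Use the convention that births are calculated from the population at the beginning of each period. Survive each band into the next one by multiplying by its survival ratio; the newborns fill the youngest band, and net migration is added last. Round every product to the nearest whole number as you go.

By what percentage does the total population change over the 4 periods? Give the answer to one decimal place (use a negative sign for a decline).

-27.9

Let band 1 be 0–14 through band 4 = 45+.
— Period 1 —
Births: 23600 × 0.069 = 1628  |  18700 × 0.414 = 7742 ⇒ total 9370
Band 2: 2800 × 0.951 = 2663
Band 3: 23600 × 0.956 = 22562
Band 4: 18700 × 0.918 + 8100 × 0.604 = 17167 + 4892 = 22059
Net migration: Band 1 + 550 → 9920
Population now: 0–14=9920, 15–29=2663, 30–44=22562, 45+=22059
— Period 2 —
Births: 2663 × 0.069 = 184  |  22562 × 0.414 = 9341 ⇒ total 9525
Band 2: 9920 × 0.951 = 9434
Band 3: 2663 × 0.956 = 2546
Band 4: 22562 × 0.918 + 22059 × 0.604 = 20712 + 13324 = 34036
Net migration: Band 1 + 550 → 10075
Population now: 0–14=10075, 15–29=9434, 30–44=2546, 45+=34036
— Period 3 —
Births: 9434 × 0.069 = 651  |  2546 × 0.414 = 1054 ⇒ total 1705
Band 2: 10075 × 0.951 = 9581
Band 3: 9434 × 0.956 = 9019
Band 4: 2546 × 0.918 + 34036 × 0.604 = 2337 + 20558 = 22895
Net migration: Band 1 + 550 → 2255
Population now: 0–14=2255, 15–29=9581, 30–44=9019, 45+=22895
— Period 4 —
Births: 9581 × 0.069 = 661  |  9019 × 0.414 = 3734 ⇒ total 4395
Band 2: 2255 × 0.951 = 2145
Band 3: 9581 × 0.956 = 9159
Band 4: 9019 × 0.918 + 22895 × 0.604 = 8279 + 13829 = 22108
Net migration: Band 1 + 550 → 4945
Population now: 0–14=4945, 15–29=2145, 30–44=9159, 45+=22108
Total: 53200 → 38357; change = -14843; percentage change = -27.9%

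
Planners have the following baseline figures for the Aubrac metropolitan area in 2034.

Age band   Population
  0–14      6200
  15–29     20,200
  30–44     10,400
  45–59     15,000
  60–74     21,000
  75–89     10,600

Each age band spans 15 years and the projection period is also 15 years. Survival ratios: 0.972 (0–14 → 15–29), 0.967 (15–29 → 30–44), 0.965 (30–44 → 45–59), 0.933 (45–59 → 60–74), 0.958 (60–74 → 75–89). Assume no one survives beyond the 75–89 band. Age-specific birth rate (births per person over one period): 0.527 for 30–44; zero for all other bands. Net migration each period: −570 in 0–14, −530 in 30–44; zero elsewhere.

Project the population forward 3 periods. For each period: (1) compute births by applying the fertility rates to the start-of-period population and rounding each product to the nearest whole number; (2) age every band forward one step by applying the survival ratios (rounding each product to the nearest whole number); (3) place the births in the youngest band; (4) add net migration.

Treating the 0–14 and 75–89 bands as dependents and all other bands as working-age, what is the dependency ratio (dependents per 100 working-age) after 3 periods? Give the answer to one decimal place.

31.5

Let band 1 be 0–14 through band 6 = 75–89.
After projecting period 1:
Births: 10400 * 0.527 = 5481
Band 2: 6200 * 0.972 = 6026
Band 3: 20200 * 0.967 = 19533
Band 4: 10400 * 0.965 = 10036
Band 5: 15000 * 0.933 = 13995
Band 6: 21000 * 0.958 = 20118
Net migration: Band 1 − 570 → 4911; Band 3 − 530 → 19003
Population now: 0–14=4911, 15–29=6026, 30–44=19003, 45–59=10036, 60–74=13995, 75–89=20118
After projecting period 2:
Births: 19003 * 0.527 = 10015
Band 2: 4911 * 0.972 = 4773
Band 3: 6026 * 0.967 = 5827
Band 4: 19003 * 0.965 = 18338
Band 5: 10036 * 0.933 = 9364
Band 6: 13995 * 0.958 = 13407
Net migration: Band 1 − 570 → 9445; Band 3 − 530 → 5297
Population now: 0–14=9445, 15–29=4773, 30–44=5297, 45–59=18338, 60–74=9364, 75–89=13407
After projecting period 3:
Births: 5297 * 0.527 = 2792
Band 2: 9445 * 0.972 = 9181
Band 3: 4773 * 0.967 = 4615
Band 4: 5297 * 0.965 = 5112
Band 5: 18338 * 0.933 = 17109
Band 6: 9364 * 0.958 = 8971
Net migration: Band 1 − 570 → 2222; Band 3 − 530 → 4085
Population now: 0–14=2222, 15–29=9181, 30–44=4085, 45–59=5112, 60–74=17109, 75–89=8971
Dependents (band 0–14 + band 75–89) = 2222 + 8971 = 11193; working-age = 35487; ratio = 11193/35487 × 100 = 31.5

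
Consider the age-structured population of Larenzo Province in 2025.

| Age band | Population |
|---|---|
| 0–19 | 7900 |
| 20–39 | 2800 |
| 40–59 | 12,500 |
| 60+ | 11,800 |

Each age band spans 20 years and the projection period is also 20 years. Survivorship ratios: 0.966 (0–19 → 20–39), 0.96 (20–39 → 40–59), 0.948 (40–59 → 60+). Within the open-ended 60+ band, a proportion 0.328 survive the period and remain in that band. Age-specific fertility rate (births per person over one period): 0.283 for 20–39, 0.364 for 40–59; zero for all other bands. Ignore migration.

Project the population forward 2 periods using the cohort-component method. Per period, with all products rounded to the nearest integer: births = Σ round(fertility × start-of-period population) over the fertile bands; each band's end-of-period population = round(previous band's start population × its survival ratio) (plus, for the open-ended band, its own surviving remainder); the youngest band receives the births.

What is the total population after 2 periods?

23328

— Period 1 —
Births: 2800 × 0.283 = 792, 12500 × 0.364 = 4550 → total 5342
20–39: 7900 × 0.966 = 7631
40–59: 2800 × 0.96 = 2688
60+: 12500 × 0.948 + 11800 × 0.328 = 11850 + 3870 = 15720
Population now: 0–19=5342, 20–39=7631, 40–59=2688, 60+=15720
— Period 2 —
Births: 7631 × 0.283 = 2160, 2688 × 0.364 = 978 → total 3138
20–39: 5342 × 0.966 = 5160
40–59: 7631 × 0.96 = 7326
60+: 2688 × 0.948 + 15720 × 0.328 = 2548 + 5156 = 7704
Population now: 0–19=3138, 20–39=5160, 40–59=7326, 60+=7704
Total after period 2: 3138 + 5160 + 7326 + 7704 = 23328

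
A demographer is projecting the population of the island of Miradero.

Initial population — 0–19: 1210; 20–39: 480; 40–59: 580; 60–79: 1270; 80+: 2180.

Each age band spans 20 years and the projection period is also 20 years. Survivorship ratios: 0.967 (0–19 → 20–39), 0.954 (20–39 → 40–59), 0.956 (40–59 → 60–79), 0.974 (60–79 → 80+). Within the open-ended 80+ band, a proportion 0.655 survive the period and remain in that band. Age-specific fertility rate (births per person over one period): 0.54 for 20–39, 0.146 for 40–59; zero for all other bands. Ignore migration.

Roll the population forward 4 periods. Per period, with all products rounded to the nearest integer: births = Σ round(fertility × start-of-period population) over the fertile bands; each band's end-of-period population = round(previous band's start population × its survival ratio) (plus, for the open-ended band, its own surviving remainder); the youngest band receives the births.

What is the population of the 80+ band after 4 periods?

2299

Let group 1 be 0–19 through group 5 = 80+.
After projecting period 1:
Births: 480 × 0.54 = 259  |  580 × 0.146 = 85 → 344
Group 2: 1210 × 0.967 = 1170
Group 3: 480 × 0.954 = 458
Group 4: 580 × 0.956 = 554
Group 5: 1270 × 0.974 + 2180 × 0.655 = 1237 + 1428 = 2665
Population now: 0–19=344, 20–39=1170, 40–59=458, 60–79=554, 80+=2665
After projecting period 2:
Births: 1170 × 0.54 = 632  |  458 × 0.146 = 67 → 699
Group 2: 344 × 0.967 = 333
Group 3: 1170 × 0.954 = 1116
Group 4: 458 × 0.956 = 438
Group 5: 554 × 0.974 + 2665 × 0.655 = 540 + 1746 = 2286
Population now: 0–19=699, 20–39=333, 40–59=1116, 60–79=438, 80+=2286
After projecting period 3:
Births: 333 × 0.54 = 180  |  1116 × 0.146 = 163 → 343
Group 2: 699 × 0.967 = 676
Group 3: 333 × 0.954 = 318
Group 4: 1116 × 0.956 = 1067
Group 5: 438 × 0.974 + 2286 × 0.655 = 427 + 1497 = 1924
Population now: 0–19=343, 20–39=676, 40–59=318, 60–79=1067, 80+=1924
After projecting period 4:
Births: 676 × 0.54 = 365  |  318 × 0.146 = 46 → 411
Group 2: 343 × 0.967 = 332
Group 3: 676 × 0.954 = 645
Group 4: 318 × 0.956 = 304
Group 5: 1067 × 0.974 + 1924 × 0.655 = 1039 + 1260 = 2299
Population now: 0–19=411, 20–39=332, 40–59=645, 60–79=304, 80+=2299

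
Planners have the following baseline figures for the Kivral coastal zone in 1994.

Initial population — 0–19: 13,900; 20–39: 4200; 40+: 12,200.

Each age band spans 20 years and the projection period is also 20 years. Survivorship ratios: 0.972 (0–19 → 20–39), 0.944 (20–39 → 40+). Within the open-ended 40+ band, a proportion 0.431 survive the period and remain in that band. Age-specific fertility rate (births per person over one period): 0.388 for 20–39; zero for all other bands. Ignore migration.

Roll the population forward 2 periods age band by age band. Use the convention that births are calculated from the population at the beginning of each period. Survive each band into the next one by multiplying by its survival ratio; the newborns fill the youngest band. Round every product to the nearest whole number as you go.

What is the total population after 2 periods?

23555

Period 1:
Births: 4200 * 0.388 = 1630
20–39: 13900 * 0.972 = 13511
40+: 4200 * 0.944 + 12200 * 0.431 = 3965 + 5258 = 9223
Population now: 0–19=1630, 20–39=13511, 40+=9223
Period 2:
Births: 13511 * 0.388 = 5242
20–39: 1630 * 0.972 = 1584
40+: 13511 * 0.944 + 9223 * 0.431 = 12754 + 3975 = 16729
Population now: 0–19=5242, 20–39=1584, 40+=16729
Total after period 2: 5242 + 1584 + 16729 = 23555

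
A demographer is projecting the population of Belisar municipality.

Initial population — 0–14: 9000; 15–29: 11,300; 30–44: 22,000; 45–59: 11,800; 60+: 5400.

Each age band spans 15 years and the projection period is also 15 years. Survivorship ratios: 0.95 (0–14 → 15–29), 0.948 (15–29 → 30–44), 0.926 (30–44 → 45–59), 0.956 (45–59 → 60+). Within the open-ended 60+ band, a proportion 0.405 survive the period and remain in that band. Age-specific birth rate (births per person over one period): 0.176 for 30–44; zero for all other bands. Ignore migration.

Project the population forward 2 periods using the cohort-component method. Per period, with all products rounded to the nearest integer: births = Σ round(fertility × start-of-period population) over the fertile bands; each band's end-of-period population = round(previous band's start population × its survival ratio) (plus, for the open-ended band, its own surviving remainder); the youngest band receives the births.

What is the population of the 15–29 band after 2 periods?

(Bands numbered youngest = 1 to oldest = 5.)
After projecting period 1:
Births: 22000 × 0.176 = 3872
Band 2: 9000 × 0.95 = 8550
Band 3: 11300 × 0.948 = 10712
Band 4: 22000 × 0.926 = 20372
Band 5: 11800 × 0.956 + 5400 × 0.405 = 11281 + 2187 = 13468
→ [3872, 8550, 10712, 20372, 13468]
After projecting period 2:
Births: 10712 × 0.176 = 1885
Band 2: 3872 × 0.95 = 3678
Band 3: 8550 × 0.948 = 8105
Band 4: 10712 × 0.926 = 9919
Band 5: 20372 × 0.956 + 13468 × 0.405 = 19476 + 5455 = 24931
→ [1885, 3678, 8105, 9919, 24931]

3678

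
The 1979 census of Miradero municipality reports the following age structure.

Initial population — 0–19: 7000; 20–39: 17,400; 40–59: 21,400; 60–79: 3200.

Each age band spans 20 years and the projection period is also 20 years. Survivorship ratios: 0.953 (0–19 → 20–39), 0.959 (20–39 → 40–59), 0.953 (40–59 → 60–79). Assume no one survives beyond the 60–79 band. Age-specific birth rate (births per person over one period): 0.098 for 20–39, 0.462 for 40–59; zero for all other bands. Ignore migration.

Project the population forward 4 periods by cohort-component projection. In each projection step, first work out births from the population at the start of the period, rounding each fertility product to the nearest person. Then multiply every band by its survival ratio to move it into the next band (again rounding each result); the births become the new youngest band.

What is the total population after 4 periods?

Call the groups 1 to 4, youngest first.
[period 1]
Births: 17400 × 0.098 = 1705 ; 21400 × 0.462 = 9887 — total 11592
Group 2: 7000 × 0.953 = 6671
Group 3: 17400 × 0.959 = 16687
Group 4: 21400 × 0.953 = 20394
End of period: [11592, 6671, 16687, 20394]
[period 2]
Births: 6671 × 0.098 = 654 ; 16687 × 0.462 = 7709 — total 8363
Group 2: 11592 × 0.953 = 11047
Group 3: 6671 × 0.959 = 6397
Group 4: 16687 × 0.953 = 15903
End of period: [8363, 11047, 6397, 15903]
[period 3]
Births: 11047 × 0.098 = 1083 ; 6397 × 0.462 = 2955 — total 4038
Group 2: 8363 × 0.953 = 7970
Group 3: 11047 × 0.959 = 10594
Group 4: 6397 × 0.953 = 6096
End of period: [4038, 7970, 10594, 6096]
[period 4]
Births: 7970 × 0.098 = 781 ; 10594 × 0.462 = 4894 — total 5675
Group 2: 4038 × 0.953 = 3848
Group 3: 7970 × 0.959 = 7643
Group 4: 10594 × 0.953 = 10096
End of period: [5675, 3848, 7643, 10096]
Total after period 4: 5675 + 3848 + 7643 + 10096 = 27262

27262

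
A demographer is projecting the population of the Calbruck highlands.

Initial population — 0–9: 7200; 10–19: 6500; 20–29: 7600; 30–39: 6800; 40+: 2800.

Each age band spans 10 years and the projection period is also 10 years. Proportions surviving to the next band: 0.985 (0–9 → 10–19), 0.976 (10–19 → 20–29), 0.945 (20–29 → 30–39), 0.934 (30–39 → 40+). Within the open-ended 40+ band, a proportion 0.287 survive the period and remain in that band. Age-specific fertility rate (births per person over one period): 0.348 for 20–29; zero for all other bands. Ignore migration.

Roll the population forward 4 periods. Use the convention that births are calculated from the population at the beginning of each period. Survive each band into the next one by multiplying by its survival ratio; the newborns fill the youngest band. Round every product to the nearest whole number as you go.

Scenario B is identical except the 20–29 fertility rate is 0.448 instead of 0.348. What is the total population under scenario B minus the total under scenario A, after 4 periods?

Call the bands 1 to 5, youngest first.
After projecting period 1:
Births: 7600 * 0.348 = 2645
Band 2: 7200 * 0.985 = 7092
Band 3: 6500 * 0.976 = 6344
Band 4: 7600 * 0.945 = 7182
Band 5: 6800 * 0.934 + 2800 * 0.287 = 6351 + 804 = 7155
Population now: 0–9=2645, 10–19=7092, 20–29=6344, 30–39=7182, 40+=7155
After projecting period 2:
Births: 6344 * 0.348 = 2208
Band 2: 2645 * 0.985 = 2605
Band 3: 7092 * 0.976 = 6922
Band 4: 6344 * 0.945 = 5995
Band 5: 7182 * 0.934 + 7155 * 0.287 = 6708 + 2053 = 8761
Population now: 0–9=2208, 10–19=2605, 20–29=6922, 30–39=5995, 40+=8761
After projecting period 3:
Births: 6922 * 0.348 = 2409
Band 2: 2208 * 0.985 = 2175
Band 3: 2605 * 0.976 = 2542
Band 4: 6922 * 0.945 = 6541
Band 5: 5995 * 0.934 + 8761 * 0.287 = 5599 + 2514 = 8113
Population now: 0–9=2409, 10–19=2175, 20–29=2542, 30–39=6541, 40+=8113
After projecting period 4:
Births: 2542 * 0.348 = 885
Band 2: 2409 * 0.985 = 2373
Band 3: 2175 * 0.976 = 2123
Band 4: 2542 * 0.945 = 2402
Band 5: 6541 * 0.934 + 8113 * 0.287 = 6109 + 2328 = 8437
Population now: 0–9=885, 10–19=2373, 20–29=2123, 30–39=2402, 40+=8437
Scenario A total after 4 periods: 16220
Scenario B projection —
After projecting period 1:
Births: 7600 * 0.448 = 3405
Band 2: 7200 * 0.985 = 7092
Band 3: 6500 * 0.976 = 6344
Band 4: 7600 * 0.945 = 7182
Band 5: 6800 * 0.934 + 2800 * 0.287 = 6351 + 804 = 7155
Population now: 0–9=3405, 10–19=7092, 20–29=6344, 30–39=7182, 40+=7155
After projecting period 2:
Births: 6344 * 0.448 = 2842
Band 2: 3405 * 0.985 = 3354
Band 3: 7092 * 0.976 = 6922
Band 4: 6344 * 0.945 = 5995
Band 5: 7182 * 0.934 + 7155 * 0.287 = 6708 + 2053 = 8761
Population now: 0–9=2842, 10–19=3354, 20–29=6922, 30–39=5995, 40+=8761
After projecting period 3:
Births: 6922 * 0.448 = 3101
Band 2: 2842 * 0.985 = 2799
Band 3: 3354 * 0.976 = 3274
Band 4: 6922 * 0.945 = 6541
Band 5: 5995 * 0.934 + 8761 * 0.287 = 5599 + 2514 = 8113
Population now: 0–9=3101, 10–19=2799, 20–29=3274, 30–39=6541, 40+=8113
After projecting period 4:
Births: 3274 * 0.448 = 1467
Band 2: 3101 * 0.985 = 3054
Band 3: 2799 * 0.976 = 2732
Band 4: 3274 * 0.945 = 3094
Band 5: 6541 * 0.934 + 8113 * 0.287 = 6109 + 2328 = 8437
Population now: 0–9=1467, 10–19=3054, 20–29=2732, 30–39=3094, 40+=8437
Scenario B total after 4 periods: 18784
Difference B − A = 18784 − 16220 = 2564

2564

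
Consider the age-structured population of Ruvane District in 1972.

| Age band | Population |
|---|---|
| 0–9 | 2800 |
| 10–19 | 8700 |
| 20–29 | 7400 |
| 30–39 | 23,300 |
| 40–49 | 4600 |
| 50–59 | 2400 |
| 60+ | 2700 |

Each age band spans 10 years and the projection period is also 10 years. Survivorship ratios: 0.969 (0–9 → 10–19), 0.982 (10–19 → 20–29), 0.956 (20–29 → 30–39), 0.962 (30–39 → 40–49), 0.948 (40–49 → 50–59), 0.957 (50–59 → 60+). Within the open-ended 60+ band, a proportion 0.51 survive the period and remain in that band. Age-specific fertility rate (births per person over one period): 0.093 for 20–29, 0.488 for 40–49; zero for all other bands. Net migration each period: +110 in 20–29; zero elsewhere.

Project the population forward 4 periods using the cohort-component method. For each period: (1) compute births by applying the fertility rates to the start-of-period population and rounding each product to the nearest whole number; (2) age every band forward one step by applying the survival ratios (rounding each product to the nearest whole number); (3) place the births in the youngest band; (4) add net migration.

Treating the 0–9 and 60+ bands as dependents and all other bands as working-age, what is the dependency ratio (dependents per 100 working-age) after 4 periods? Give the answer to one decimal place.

80.6

Period 1.
Births: 7400 × 0.093 = 688, 4600 × 0.488 = 2245 — total 2933
10–19: 2800 × 0.969 = 2713
20–29: 8700 × 0.982 = 8543
30–39: 7400 × 0.956 = 7074
40–49: 23300 × 0.962 = 22415
50–59: 4600 × 0.948 = 4361
60+: 2400 × 0.957 + 2700 × 0.51 = 2297 + 1377 = 3674
Net migration: 20–29 + 110 → 8653
Population now: 0–9=2933, 10–19=2713, 20–29=8653, 30–39=7074, 40–49=22415, 50–59=4361, 60+=3674
Period 2.
Births: 8653 × 0.093 = 805, 22415 × 0.488 = 10939 — total 11744
10–19: 2933 × 0.969 = 2842
20–29: 2713 × 0.982 = 2664
30–39: 8653 × 0.956 = 8272
40–49: 7074 × 0.962 = 6805
50–59: 22415 × 0.948 = 21249
60+: 4361 × 0.957 + 3674 × 0.51 = 4173 + 1874 = 6047
Net migration: 20–29 + 110 → 2774
Population now: 0–9=11744, 10–19=2842, 20–29=2774, 30–39=8272, 40–49=6805, 50–59=21249, 60+=6047
Period 3.
Births: 2774 × 0.093 = 258, 6805 × 0.488 = 3321 — total 3579
10–19: 11744 × 0.969 = 11380
20–29: 2842 × 0.982 = 2791
30–39: 2774 × 0.956 = 2652
40–49: 8272 × 0.962 = 7958
50–59: 6805 × 0.948 = 6451
60+: 21249 × 0.957 + 6047 × 0.51 = 20335 + 3084 = 23419
Net migration: 20–29 + 110 → 2901
Population now: 0–9=3579, 10–19=11380, 20–29=2901, 30–39=2652, 40–49=7958, 50–59=6451, 60+=23419
Period 4.
Births: 2901 × 0.093 = 270, 7958 × 0.488 = 3884 — total 4154
10–19: 3579 × 0.969 = 3468
20–29: 11380 × 0.982 = 11175
30–39: 2901 × 0.956 = 2773
40–49: 2652 × 0.962 = 2551
50–59: 7958 × 0.948 = 7544
60+: 6451 × 0.957 + 23419 × 0.51 = 6174 + 11944 = 18118
Net migration: 20–29 + 110 → 11285
Population now: 0–9=4154, 10–19=3468, 20–29=11285, 30–39=2773, 40–49=2551, 50–59=7544, 60+=18118
Dependents (band 0–9 + band 60+) = 4154 + 18118 = 22272; working-age = 27621; ratio = 22272/27621 × 100 = 80.6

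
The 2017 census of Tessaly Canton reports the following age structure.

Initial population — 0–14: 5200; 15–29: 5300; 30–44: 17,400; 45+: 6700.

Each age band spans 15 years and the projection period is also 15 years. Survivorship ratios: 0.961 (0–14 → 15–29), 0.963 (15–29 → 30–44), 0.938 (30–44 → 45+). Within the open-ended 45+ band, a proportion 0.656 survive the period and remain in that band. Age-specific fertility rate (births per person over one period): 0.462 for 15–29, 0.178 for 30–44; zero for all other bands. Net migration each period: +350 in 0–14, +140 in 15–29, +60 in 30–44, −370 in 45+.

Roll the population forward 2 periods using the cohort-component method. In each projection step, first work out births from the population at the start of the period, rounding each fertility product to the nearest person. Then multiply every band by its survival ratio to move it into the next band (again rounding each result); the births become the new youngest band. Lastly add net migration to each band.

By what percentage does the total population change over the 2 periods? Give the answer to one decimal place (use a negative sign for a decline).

(Bands numbered youngest = 1 to oldest = 4.)
After projecting period 1:
Births: 5300 × 0.462 = 2449 ; 17400 × 0.178 = 3097 → total 5546
Band 2: 5200 × 0.961 = 4997
Band 3: 5300 × 0.963 = 5104
Band 4: 17400 × 0.938 + 6700 × 0.656 = 16321 + 4395 = 20716
Net migration: Band 1 + 350 → 5896; Band 2 + 140 → 5137; Band 3 + 60 → 5164; Band 4 − 370 → 20346
Giving 5896 / 5137 / 5164 / 20346.
After projecting period 2:
Births: 5137 × 0.462 = 2373 ; 5164 × 0.178 = 919 → total 3292
Band 2: 5896 × 0.961 = 5666
Band 3: 5137 × 0.963 = 4947
Band 4: 5164 × 0.938 + 20346 × 0.656 = 4844 + 13347 = 18191
Net migration: Band 1 + 350 → 3642; Band 2 + 140 → 5806; Band 3 + 60 → 5007; Band 4 − 370 → 17821
Giving 3642 / 5806 / 5007 / 17821.
Total: 34600 → 32276; change = -2324; percentage change = -6.7%

-6.7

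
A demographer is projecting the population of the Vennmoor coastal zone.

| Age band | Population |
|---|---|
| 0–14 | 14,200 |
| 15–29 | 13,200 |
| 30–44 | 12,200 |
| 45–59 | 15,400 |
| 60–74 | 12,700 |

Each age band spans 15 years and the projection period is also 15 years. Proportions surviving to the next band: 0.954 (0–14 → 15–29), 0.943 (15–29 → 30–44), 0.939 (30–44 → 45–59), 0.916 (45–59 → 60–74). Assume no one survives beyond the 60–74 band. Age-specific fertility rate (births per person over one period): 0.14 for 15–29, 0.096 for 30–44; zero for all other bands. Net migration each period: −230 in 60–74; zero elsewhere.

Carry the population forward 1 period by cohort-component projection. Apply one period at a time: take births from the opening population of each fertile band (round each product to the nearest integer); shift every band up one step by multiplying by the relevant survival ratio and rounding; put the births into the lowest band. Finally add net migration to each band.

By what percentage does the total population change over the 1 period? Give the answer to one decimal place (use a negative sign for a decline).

Period 1.
Births: 13200 * 0.14 = 1848, 12200 * 0.096 = 1171 ⇒ total 3019
15–29: 14200 * 0.954 = 13547
30–44: 13200 * 0.943 = 12448
45–59: 12200 * 0.939 = 11456
60–74: 15400 * 0.916 = 14106
Net migration: 60–74 − 230 → 13876
Population now: 0–14=3019, 15–29=13547, 30–44=12448, 45–59=11456, 60–74=13876
Total: 67700 → 54346; change = -13354; percentage change = -19.7%

-19.7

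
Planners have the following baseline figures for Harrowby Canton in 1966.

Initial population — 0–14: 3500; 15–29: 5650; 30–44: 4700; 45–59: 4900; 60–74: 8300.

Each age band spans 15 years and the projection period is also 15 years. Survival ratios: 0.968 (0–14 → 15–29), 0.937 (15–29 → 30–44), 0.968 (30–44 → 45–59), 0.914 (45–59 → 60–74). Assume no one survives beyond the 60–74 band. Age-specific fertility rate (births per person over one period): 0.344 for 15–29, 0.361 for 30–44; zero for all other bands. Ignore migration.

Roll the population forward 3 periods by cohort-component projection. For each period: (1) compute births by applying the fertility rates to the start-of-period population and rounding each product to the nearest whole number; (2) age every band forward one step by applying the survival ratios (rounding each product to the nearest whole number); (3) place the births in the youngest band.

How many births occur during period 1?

3641

Numbering the bands 1..5 from youngest to oldest:
After projecting period 1:
Births: 5650 * 0.344 = 1944 ; 4700 * 0.361 = 1697 → 3641
Band 2: 3500 * 0.968 = 3388
Band 3: 5650 * 0.937 = 5294
Band 4: 4700 * 0.968 = 4550
Band 5: 4900 * 0.914 = 4479
Giving 3641 / 3388 / 5294 / 4550 / 4479.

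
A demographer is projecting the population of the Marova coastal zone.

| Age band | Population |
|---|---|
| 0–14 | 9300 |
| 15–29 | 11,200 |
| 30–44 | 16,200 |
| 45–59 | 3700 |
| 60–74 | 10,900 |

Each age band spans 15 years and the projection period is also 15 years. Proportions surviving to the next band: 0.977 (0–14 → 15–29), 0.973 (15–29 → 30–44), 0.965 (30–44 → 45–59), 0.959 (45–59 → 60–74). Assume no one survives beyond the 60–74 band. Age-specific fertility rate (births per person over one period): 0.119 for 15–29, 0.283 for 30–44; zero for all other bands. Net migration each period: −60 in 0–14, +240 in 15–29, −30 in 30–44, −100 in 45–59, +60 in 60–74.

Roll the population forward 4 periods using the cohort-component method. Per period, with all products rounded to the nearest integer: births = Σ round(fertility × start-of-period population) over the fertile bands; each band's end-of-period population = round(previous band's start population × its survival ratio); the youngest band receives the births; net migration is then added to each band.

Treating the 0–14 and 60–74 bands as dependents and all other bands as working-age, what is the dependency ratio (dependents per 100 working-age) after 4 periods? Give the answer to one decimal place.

Period 1.
Births: 11200 × 0.119 = 1333, 16200 × 0.283 = 4585 — total 5918
15–29: 9300 × 0.977 = 9086
30–44: 11200 × 0.973 = 10898
45–59: 16200 × 0.965 = 15633
60–74: 3700 × 0.959 = 3548
Net migration: 0–14 − 60 → 5858; 15–29 + 240 → 9326; 30–44 − 30 → 10868; 45–59 − 100 → 15533; 60–74 + 60 → 3608
End of period: [5858, 9326, 10868, 15533, 3608]
Period 2.
Births: 9326 × 0.119 = 1110, 10868 × 0.283 = 3076 — total 4186
15–29: 5858 × 0.977 = 5723
30–44: 9326 × 0.973 = 9074
45–59: 10868 × 0.965 = 10488
60–74: 15533 × 0.959 = 14896
Net migration: 0–14 − 60 → 4126; 15–29 + 240 → 5963; 30–44 − 30 → 9044; 45–59 − 100 → 10388; 60–74 + 60 → 14956
End of period: [4126, 5963, 9044, 10388, 14956]
Period 3.
Births: 5963 × 0.119 = 710, 9044 × 0.283 = 2559 — total 3269
15–29: 4126 × 0.977 = 4031
30–44: 5963 × 0.973 = 5802
45–59: 9044 × 0.965 = 8727
60–74: 10388 × 0.959 = 9962
Net migration: 0–14 − 60 → 3209; 15–29 + 240 → 4271; 30–44 − 30 → 5772; 45–59 − 100 → 8627; 60–74 + 60 → 10022
End of period: [3209, 4271, 5772, 8627, 10022]
Period 4.
Births: 4271 × 0.119 = 508, 5772 × 0.283 = 1633 — total 2141
15–29: 3209 × 0.977 = 3135
30–44: 4271 × 0.973 = 4156
45–59: 5772 × 0.965 = 5570
60–74: 8627 × 0.959 = 8273
Net migration: 0–14 − 60 → 2081; 15–29 + 240 → 3375; 30–44 − 30 → 4126; 45–59 − 100 → 5470; 60–74 + 60 → 8333
End of period: [2081, 3375, 4126, 5470, 8333]
Dependents (band 0–14 + band 60–74) = 2081 + 8333 = 10414; working-age = 12971; ratio = 10414/12971 × 100 = 80.3

80.3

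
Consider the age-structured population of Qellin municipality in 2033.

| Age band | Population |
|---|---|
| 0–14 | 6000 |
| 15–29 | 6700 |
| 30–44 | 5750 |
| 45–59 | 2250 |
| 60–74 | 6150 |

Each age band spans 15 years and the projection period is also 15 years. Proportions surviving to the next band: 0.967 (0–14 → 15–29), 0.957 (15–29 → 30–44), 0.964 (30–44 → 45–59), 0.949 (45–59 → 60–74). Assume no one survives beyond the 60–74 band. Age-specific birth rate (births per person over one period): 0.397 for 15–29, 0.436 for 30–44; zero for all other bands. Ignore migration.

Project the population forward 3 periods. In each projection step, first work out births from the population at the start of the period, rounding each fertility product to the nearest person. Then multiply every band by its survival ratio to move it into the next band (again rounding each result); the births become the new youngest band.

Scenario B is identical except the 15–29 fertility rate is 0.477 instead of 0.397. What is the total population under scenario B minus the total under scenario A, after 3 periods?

Let group 1 be 0–14 through group 5 = 60–74.
— Period 1 —
Births: 6700 × 0.397 = 2660  |  5750 × 0.436 = 2507 → total 5167
Group 2: 6000 × 0.967 = 5802
Group 3: 6700 × 0.957 = 6412
Group 4: 5750 × 0.964 = 5543
Group 5: 2250 × 0.949 = 2135
Giving 5167 / 5802 / 6412 / 5543 / 2135.
— Period 2 —
Births: 5802 × 0.397 = 2303  |  6412 × 0.436 = 2796 → total 5099
Group 2: 5167 × 0.967 = 4996
Group 3: 5802 × 0.957 = 5553
Group 4: 6412 × 0.964 = 6181
Group 5: 5543 × 0.949 = 5260
Giving 5099 / 4996 / 5553 / 6181 / 5260.
— Period 3 —
Births: 4996 × 0.397 = 1983  |  5553 × 0.436 = 2421 → total 4404
Group 2: 5099 × 0.967 = 4931
Group 3: 4996 × 0.957 = 4781
Group 4: 5553 × 0.964 = 5353
Group 5: 6181 × 0.949 = 5866
Giving 4404 / 4931 / 4781 / 5353 / 5866.
Scenario A total after 3 periods: 25335
Scenario B projection —
— Period 1 —
Births: 6700 × 0.477 = 3196  |  5750 × 0.436 = 2507 → total 5703
Group 2: 6000 × 0.967 = 5802
Group 3: 6700 × 0.957 = 6412
Group 4: 5750 × 0.964 = 5543
Group 5: 2250 × 0.949 = 2135
Giving 5703 / 5802 / 6412 / 5543 / 2135.
— Period 2 —
Births: 5802 × 0.477 = 2768  |  6412 × 0.436 = 2796 → total 5564
Group 2: 5703 × 0.967 = 5515
Group 3: 5802 × 0.957 = 5553
Group 4: 6412 × 0.964 = 6181
Group 5: 5543 × 0.949 = 5260
Giving 5564 / 5515 / 5553 / 6181 / 5260.
— Period 3 —
Births: 5515 × 0.477 = 2631  |  5553 × 0.436 = 2421 → total 5052
Group 2: 5564 × 0.967 = 5380
Group 3: 5515 × 0.957 = 5278
Group 4: 5553 × 0.964 = 5353
Group 5: 6181 × 0.949 = 5866
Giving 5052 / 5380 / 5278 / 5353 / 5866.
Scenario B total after 3 periods: 26929
Difference B − A = 26929 − 25335 = 1594

1594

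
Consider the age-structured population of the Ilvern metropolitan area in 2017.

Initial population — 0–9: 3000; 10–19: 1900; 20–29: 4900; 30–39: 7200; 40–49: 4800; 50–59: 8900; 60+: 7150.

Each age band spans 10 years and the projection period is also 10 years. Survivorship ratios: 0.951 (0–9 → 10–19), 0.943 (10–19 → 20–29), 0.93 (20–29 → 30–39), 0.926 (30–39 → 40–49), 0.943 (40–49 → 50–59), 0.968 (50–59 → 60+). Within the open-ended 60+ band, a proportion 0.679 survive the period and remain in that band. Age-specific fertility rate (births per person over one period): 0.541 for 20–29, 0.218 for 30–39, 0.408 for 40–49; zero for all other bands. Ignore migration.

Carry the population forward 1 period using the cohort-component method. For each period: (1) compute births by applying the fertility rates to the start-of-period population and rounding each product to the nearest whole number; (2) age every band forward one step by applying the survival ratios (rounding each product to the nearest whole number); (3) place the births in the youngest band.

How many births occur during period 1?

6179

Period 1:
Births: 4900 * 0.541 = 2651, 7200 * 0.218 = 1570, 4800 * 0.408 = 1958 — total 6179
10–19: 3000 * 0.951 = 2853
20–29: 1900 * 0.943 = 1792
30–39: 4900 * 0.93 = 4557
40–49: 7200 * 0.926 = 6667
50–59: 4800 * 0.943 = 4526
60+: 8900 * 0.968 + 7150 * 0.679 = 8615 + 4855 = 13470
End of period: [6179, 2853, 1792, 4557, 6667, 4526, 13470]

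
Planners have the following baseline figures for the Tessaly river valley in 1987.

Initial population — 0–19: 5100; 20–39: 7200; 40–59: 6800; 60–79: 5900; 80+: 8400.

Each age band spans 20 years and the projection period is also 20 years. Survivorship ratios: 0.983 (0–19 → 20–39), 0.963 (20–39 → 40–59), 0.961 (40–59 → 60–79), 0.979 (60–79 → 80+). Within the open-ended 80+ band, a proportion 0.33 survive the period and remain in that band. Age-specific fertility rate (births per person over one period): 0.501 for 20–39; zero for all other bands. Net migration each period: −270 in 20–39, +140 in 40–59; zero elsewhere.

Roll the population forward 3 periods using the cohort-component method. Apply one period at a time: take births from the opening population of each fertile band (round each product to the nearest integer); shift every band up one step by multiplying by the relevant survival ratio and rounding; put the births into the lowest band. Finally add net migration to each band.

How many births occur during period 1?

3607

Call the bands 1 to 5, youngest first.
Period 1.
Births: 7200 × 0.501 = 3607
Band 2: 5100 × 0.983 = 5013
Band 3: 7200 × 0.963 = 6934
Band 4: 6800 × 0.961 = 6535
Band 5: 5900 × 0.979 + 8400 × 0.33 = 5776 + 2772 = 8548
Net migration: Band 2 − 270 → 4743; Band 3 + 140 → 7074
→ [3607, 4743, 7074, 6535, 8548]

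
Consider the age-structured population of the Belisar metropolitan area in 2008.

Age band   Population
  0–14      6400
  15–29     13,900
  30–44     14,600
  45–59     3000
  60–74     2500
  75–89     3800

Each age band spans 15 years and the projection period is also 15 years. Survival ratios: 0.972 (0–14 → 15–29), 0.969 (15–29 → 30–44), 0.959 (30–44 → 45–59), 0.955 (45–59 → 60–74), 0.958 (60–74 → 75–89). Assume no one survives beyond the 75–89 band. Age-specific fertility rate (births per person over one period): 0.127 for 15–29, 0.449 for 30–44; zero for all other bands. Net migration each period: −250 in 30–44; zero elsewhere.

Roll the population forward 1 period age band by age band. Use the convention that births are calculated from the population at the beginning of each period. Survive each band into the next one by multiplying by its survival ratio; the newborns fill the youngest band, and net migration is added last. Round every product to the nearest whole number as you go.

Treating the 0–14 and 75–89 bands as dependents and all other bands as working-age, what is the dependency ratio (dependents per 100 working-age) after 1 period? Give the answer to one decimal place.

29.5

(Groups numbered youngest = 1 to oldest = 6.)
Period 1.
Births: 13900 × 0.127 = 1765  |  14600 × 0.449 = 6555 — total 8320
Group 2: 6400 × 0.972 = 6221
Group 3: 13900 × 0.969 = 13469
Group 4: 14600 × 0.959 = 14001
Group 5: 3000 × 0.955 = 2865
Group 6: 2500 × 0.958 = 2395
Net migration: Group 3 − 250 → 13219
Giving 8320 / 6221 / 13219 / 14001 / 2865 / 2395.
Dependents (band 0–14 + band 75–89) = 8320 + 2395 = 10715; working-age = 36306; ratio = 10715/36306 × 100 = 29.5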